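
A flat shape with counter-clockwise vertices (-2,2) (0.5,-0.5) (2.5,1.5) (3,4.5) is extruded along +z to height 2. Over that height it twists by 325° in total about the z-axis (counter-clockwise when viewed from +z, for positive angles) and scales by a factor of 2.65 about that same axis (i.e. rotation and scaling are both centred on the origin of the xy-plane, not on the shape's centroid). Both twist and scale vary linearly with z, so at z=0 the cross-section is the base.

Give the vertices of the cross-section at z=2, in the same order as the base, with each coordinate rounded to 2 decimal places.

t = z/height = 2/2 = 1
s = 1 + (scale-1)·z/height = 1 + (2.65-1)·2/2 = 2.650000
θ = twist·z/height = 325°·2/2 = 325.0000° = 5.672320 rad
cos θ = 0.819152, sin θ = -0.573576 (intermediates below are computed at full precision and shown rounded to 5 d.p.)
v1: (-2,2) → rotate → (-0.49115,2.78546) → ×s → (-1.30155,7.38146) → (-1.30,7.38)
v2: (0.5,-0.5) → rotate → (0.12279,-0.69636) → ×s → (0.32539,-1.84537) → (0.33,-1.85)
v3: (2.5,1.5) → rotate → (2.90824,-0.20521) → ×s → (7.70685,-0.54381) → (7.71,-0.54)
v4: (3,4.5) → rotate → (5.03855,1.96545) → ×s → (13.35216,5.20846) → (13.35,5.21)

Cross-section at z=2: (-1.30,7.38) (0.33,-1.85) (7.71,-0.54) (13.35,5.21)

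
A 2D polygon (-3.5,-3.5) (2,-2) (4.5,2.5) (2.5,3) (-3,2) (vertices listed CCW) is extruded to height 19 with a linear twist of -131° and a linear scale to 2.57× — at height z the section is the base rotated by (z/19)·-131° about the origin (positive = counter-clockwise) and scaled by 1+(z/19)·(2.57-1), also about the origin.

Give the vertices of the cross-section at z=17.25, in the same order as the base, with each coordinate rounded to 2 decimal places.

t = z/height = 17.25/19 = 0.907895
s = 1 + (scale-1)·z/height = 1 + (2.57-1)·17.25/19 = 2.425395
θ = twist·z/height = -131°·17.25/19 = -118.9342° = -2.075794 rad
cos θ = -0.483805, sin θ = -0.875176 (intermediates below are computed at full precision and shown rounded to 5 d.p.)
v1: (-3.5,-3.5) → rotate → (-1.36980,4.75643) → ×s → (-3.32230,11.53623) → (-3.32,11.54)
v2: (2,-2) → rotate → (-2.71796,-0.78274) → ×s → (-6.59213,-1.89846) → (-6.59,-1.90)
v3: (4.5,2.5) → rotate → (0.01082,-5.14780) → ×s → (0.02624,-12.48546) → (0.03,-12.49)
v4: (2.5,3) → rotate → (1.41601,-3.63935) → ×s → (3.43440,-8.82687) → (3.43,-8.83)
v5: (-3,2) → rotate → (3.20177,1.65792) → ×s → (7.76555,4.02110) → (7.77,4.02)

Cross-section at z=17.25: (-3.32,11.54) (-6.59,-1.90) (0.03,-12.49) (3.43,-8.83) (7.77,4.02)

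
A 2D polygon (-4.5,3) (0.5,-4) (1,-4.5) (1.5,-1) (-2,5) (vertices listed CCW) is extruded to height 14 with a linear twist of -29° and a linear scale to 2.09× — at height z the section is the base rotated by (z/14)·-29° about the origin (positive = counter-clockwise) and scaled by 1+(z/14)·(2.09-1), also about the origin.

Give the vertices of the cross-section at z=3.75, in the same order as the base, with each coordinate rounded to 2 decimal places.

Cross-section at z=3.75: (-5.24,4.63) (-0.06,-5.21) (0.49,-5.94) (1.75,-1.54) (-1.69,6.75)

t = z/height = 3.75/14 = 0.267857
s = 1 + (scale-1)·z/height = 1 + (2.09-1)·3.75/14 = 1.291964
θ = twist·z/height = -29°·3.75/14 = -7.7679° = -0.135575 rad
cos θ = 0.990824, sin θ = -0.135160 (intermediates below are computed at full precision and shown rounded to 5 d.p.)
v1: (-4.5,3) → rotate → (-4.05323,3.58069) → ×s → (-5.23663,4.62612) → (-5.24,4.63)
v2: (0.5,-4) → rotate → (-0.04523,-4.03088) → ×s → (-0.05843,-5.20775) → (-0.06,-5.21)
v3: (1,-4.5) → rotate → (0.38260,-4.59387) → ×s → (0.49431,-5.93511) → (0.49,-5.94)
v4: (1.5,-1) → rotate → (1.35108,-1.19356) → ×s → (1.74554,-1.54204) → (1.75,-1.54)
v5: (-2,5) → rotate → (-1.30585,5.22444) → ×s → (-1.68711,6.74979) → (-1.69,6.75)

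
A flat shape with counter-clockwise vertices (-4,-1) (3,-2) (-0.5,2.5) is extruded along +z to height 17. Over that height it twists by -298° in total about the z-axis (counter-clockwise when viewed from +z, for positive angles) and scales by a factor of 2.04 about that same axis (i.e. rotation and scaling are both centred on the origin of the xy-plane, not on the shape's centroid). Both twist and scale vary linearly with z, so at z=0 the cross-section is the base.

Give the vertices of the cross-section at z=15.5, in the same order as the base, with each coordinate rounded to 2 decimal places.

t = z/height = 15.5/17 = 0.911765
s = 1 + (scale-1)·z/height = 1 + (2.04-1)·15.5/17 = 1.948235
θ = twist·z/height = -298°·15.5/17 = -271.7059° = -4.742162 rad
cos θ = 0.029769, sin θ = 0.999557 (intermediates below are computed at full precision and shown rounded to 5 d.p.)
v1: (-4,-1) → rotate → (0.88048,-4.02800) → ×s → (1.71538,-7.84748) → (1.72,-7.85)
v2: (3,-2) → rotate → (2.08842,2.93913) → ×s → (4.06873,5.72612) → (4.07,5.73)
v3: (-0.5,2.5) → rotate → (-2.51378,-0.42536) → ×s → (-4.89743,-0.82869) → (-4.90,-0.83)

Cross-section at z=15.5: (1.72,-7.85) (4.07,5.73) (-4.90,-0.83)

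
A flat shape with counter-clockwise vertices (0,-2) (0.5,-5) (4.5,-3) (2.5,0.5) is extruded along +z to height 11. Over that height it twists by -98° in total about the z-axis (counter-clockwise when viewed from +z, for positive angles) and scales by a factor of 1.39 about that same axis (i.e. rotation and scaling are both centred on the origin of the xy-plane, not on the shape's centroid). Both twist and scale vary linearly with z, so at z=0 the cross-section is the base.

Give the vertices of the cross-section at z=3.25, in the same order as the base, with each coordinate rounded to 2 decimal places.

t = z/height = 3.25/11 = 0.295455
s = 1 + (scale-1)·z/height = 1 + (1.39-1)·3.25/11 = 1.115227
θ = twist·z/height = -98°·3.25/11 = -28.9545° = -0.505352 rad
cos θ = 0.875004, sin θ = -0.484116 (intermediates below are computed at full precision and shown rounded to 5 d.p.)
v1: (0,-2) → rotate → (-0.96823,-1.75001) → ×s → (-1.07980,-1.95166) → (-1.08,-1.95)
v2: (0.5,-5) → rotate → (-1.98308,-4.61708) → ×s → (-2.21158,-5.14909) → (-2.21,-5.15)
v3: (4.5,-3) → rotate → (2.48517,-4.80353) → ×s → (2.77153,-5.35703) → (2.77,-5.36)
v4: (2.5,0.5) → rotate → (2.42957,-0.77279) → ×s → (2.70952,-0.86183) → (2.71,-0.86)

Cross-section at z=3.25: (-1.08,-1.95) (-2.21,-5.15) (2.77,-5.36) (2.71,-0.86)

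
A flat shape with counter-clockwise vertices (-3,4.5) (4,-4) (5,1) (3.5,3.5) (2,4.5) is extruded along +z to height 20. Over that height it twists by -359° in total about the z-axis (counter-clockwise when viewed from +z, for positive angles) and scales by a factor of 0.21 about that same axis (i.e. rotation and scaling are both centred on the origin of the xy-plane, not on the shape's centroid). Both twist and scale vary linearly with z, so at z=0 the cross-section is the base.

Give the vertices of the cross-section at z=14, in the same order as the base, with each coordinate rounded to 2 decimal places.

t = z/height = 14/20 = 0.7
s = 1 + (scale-1)·z/height = 1 + (0.21-1)·14/20 = 0.447000
θ = twist·z/height = -359°·14/20 = -251.3000° = -4.386012 rad
cos θ = -0.320613, sin θ = 0.947210 (intermediates below are computed at full precision and shown rounded to 5 d.p.)
v1: (-3,4.5) → rotate → (-3.30061,-4.28439) → ×s → (-1.47537,-1.91512) → (-1.48,-1.92)
v2: (4,-4) → rotate → (2.50639,5.07129) → ×s → (1.12036,2.26687) → (1.12,2.27)
v3: (5,1) → rotate → (-2.55028,4.41544) → ×s → (-1.13997,1.97370) → (-1.14,1.97)
v4: (3.5,3.5) → rotate → (-4.43738,2.19309) → ×s → (-1.98351,0.98031) → (-1.98,0.98)
v5: (2,4.5) → rotate → (-4.90367,0.45166) → ×s → (-2.19194,0.20189) → (-2.19,0.20)

Cross-section at z=14: (-1.48,-1.92) (1.12,2.27) (-1.14,1.97) (-1.98,0.98) (-2.19,0.20)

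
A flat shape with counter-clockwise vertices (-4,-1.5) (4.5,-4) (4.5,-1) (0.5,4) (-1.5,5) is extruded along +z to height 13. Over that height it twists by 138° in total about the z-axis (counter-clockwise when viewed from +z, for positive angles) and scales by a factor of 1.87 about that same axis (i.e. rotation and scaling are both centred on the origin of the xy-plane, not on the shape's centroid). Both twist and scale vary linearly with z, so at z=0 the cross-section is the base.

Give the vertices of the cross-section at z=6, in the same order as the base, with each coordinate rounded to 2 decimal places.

Cross-section at z=6: (-0.60,-5.96) (7.82,3.17) (4.05,5.03) (-4.71,3.11) (-7.21,1.22)

t = z/height = 6/13 = 0.461538
s = 1 + (scale-1)·z/height = 1 + (1.87-1)·6/13 = 1.401538
θ = twist·z/height = 138°·6/13 = 63.6923° = 1.111640 rad
cos θ = 0.443192, sin θ = 0.896427 (intermediates below are computed at full precision and shown rounded to 5 d.p.)
v1: (-4,-1.5) → rotate → (-0.42813,-4.25050) → ×s → (-0.60003,-5.95723) → (-0.60,-5.96)
v2: (4.5,-4) → rotate → (5.58007,2.26116) → ×s → (7.82068,3.16910) → (7.82,3.17)
v3: (4.5,-1) → rotate → (2.89079,3.59073) → ×s → (4.05155,5.03255) → (4.05,5.03)
v4: (0.5,4) → rotate → (-3.36411,2.22098) → ×s → (-4.71493,3.11279) → (-4.71,3.11)
v5: (-1.5,5) → rotate → (-5.14692,0.87132) → ×s → (-7.21361,1.22118) → (-7.21,1.22)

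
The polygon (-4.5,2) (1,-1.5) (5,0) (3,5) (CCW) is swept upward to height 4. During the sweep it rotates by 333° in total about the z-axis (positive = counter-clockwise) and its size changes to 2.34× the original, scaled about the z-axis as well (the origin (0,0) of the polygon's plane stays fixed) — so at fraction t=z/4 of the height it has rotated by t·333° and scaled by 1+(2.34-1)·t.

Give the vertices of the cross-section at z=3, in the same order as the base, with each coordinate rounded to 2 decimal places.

Cross-section at z=3: (6.88,7.08) (-3.52,-0.84) (-3.47,-9.41) (7.32,-9.11)

t = z/height = 3/4 = 0.75
s = 1 + (scale-1)·z/height = 1 + (2.34-1)·3/4 = 2.005000
θ = twist·z/height = 333°·3/4 = 249.7500° = 4.358960 rad
cos θ = -0.346117, sin θ = -0.938191 (intermediates below are computed at full precision and shown rounded to 5 d.p.)
v1: (-4.5,2) → rotate → (3.43391,3.52963) → ×s → (6.88499,7.07690) → (6.88,7.08)
v2: (1,-1.5) → rotate → (-1.75340,-0.41902) → ×s → (-3.51558,-0.84013) → (-3.52,-0.84)
v3: (5,0) → rotate → (-1.73059,-4.69096) → ×s → (-3.46982,-9.40537) → (-3.47,-9.41)
v4: (3,5) → rotate → (3.65261,-4.54516) → ×s → (7.32347,-9.11304) → (7.32,-9.11)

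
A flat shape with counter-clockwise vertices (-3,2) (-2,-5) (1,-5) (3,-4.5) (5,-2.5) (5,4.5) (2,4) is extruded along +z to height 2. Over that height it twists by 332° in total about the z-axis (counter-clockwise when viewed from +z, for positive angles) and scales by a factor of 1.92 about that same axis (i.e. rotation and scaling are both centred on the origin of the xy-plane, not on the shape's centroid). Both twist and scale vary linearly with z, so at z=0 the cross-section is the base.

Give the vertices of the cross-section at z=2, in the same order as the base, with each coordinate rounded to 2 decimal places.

Cross-section at z=2: (-3.28,6.09) (-7.90,-6.67) (-2.81,-9.38) (1.03,-10.33) (6.22,-8.75) (12.53,3.12) (7.00,4.98)

t = z/height = 2/2 = 1
s = 1 + (scale-1)·z/height = 1 + (1.92-1)·2/2 = 1.920000
θ = twist·z/height = 332°·2/2 = 332.0000° = 5.794493 rad
cos θ = 0.882948, sin θ = -0.469472 (intermediates below are computed at full precision and shown rounded to 5 d.p.)
v1: (-3,2) → rotate → (-1.70990,3.17431) → ×s → (-3.28301,6.09467) → (-3.28,6.09)
v2: (-2,-5) → rotate → (-4.11325,-3.47579) → ×s → (-7.89745,-6.67353) → (-7.90,-6.67)
v3: (1,-5) → rotate → (-1.46441,-4.88421) → ×s → (-2.81167,-9.37768) → (-2.81,-9.38)
v4: (3,-4.5) → rotate → (0.53622,-5.38168) → ×s → (1.02954,-10.33282) → (1.03,-10.33)
v5: (5,-2.5) → rotate → (3.24106,-4.55473) → ×s → (6.22283,-8.74508) → (6.22,-8.75)
v6: (5,4.5) → rotate → (6.52736,1.62591) → ×s → (12.53253,3.12174) → (12.53,3.12)
v7: (2,4) → rotate → (3.64378,2.59285) → ×s → (6.99606,4.97827) → (7.00,4.98)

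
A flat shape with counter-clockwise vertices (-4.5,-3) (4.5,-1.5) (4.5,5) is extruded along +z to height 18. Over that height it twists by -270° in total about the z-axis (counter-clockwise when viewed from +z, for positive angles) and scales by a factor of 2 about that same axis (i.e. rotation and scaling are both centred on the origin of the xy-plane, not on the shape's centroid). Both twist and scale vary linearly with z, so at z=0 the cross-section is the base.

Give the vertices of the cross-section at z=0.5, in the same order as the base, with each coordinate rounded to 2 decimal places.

t = z/height = 0.5/18 = 0.0277778
s = 1 + (scale-1)·z/height = 1 + (2-1)·0.5/18 = 1.027778
θ = twist·z/height = -270°·0.5/18 = -7.5000° = -0.130900 rad
cos θ = 0.991445, sin θ = -0.130526 (intermediates below are computed at full precision and shown rounded to 5 d.p.)
v1: (-4.5,-3) → rotate → (-4.85308,-2.38697) → ×s → (-4.98789,-2.45327) → (-4.99,-2.45)
v2: (4.5,-1.5) → rotate → (4.26571,-2.07454) → ×s → (4.38420,-2.13216) → (4.38,-2.13)
v3: (4.5,5) → rotate → (5.11413,4.36986) → ×s → (5.25619,4.49124) → (5.26,4.49)

Cross-section at z=0.5: (-4.99,-2.45) (4.38,-2.13) (5.26,4.49)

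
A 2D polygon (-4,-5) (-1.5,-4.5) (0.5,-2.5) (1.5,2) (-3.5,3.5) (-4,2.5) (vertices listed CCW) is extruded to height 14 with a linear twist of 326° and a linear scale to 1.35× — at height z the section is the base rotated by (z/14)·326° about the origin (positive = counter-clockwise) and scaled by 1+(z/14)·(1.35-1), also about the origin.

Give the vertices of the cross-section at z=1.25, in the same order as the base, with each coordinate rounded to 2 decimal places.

Cross-section at z=1.25: (-1.10,-6.51) (0.91,-4.81) (1.70,-2.00) (0.35,2.55) (-4.91,1.40) (-4.86,0.25)

t = z/height = 1.25/14 = 0.0892857
s = 1 + (scale-1)·z/height = 1 + (1.35-1)·1.25/14 = 1.031250
θ = twist·z/height = 326°·1.25/14 = 29.1071° = 0.508015 rad
cos θ = 0.873712, sin θ = 0.486444 (intermediates below are computed at full precision and shown rounded to 5 d.p.)
v1: (-4,-5) → rotate → (-1.06262,-6.31434) → ×s → (-1.09583,-6.51166) → (-1.10,-6.51)
v2: (-1.5,-4.5) → rotate → (0.87843,-4.66137) → ×s → (0.90588,-4.80704) → (0.91,-4.81)
v3: (0.5,-2.5) → rotate → (1.65297,-1.94106) → ×s → (1.70462,-2.00171) → (1.70,-2.00)
v4: (1.5,2) → rotate → (0.33768,2.47709) → ×s → (0.34823,2.55450) → (0.35,2.55)
v5: (-3.5,3.5) → rotate → (-4.76055,1.35544) → ×s → (-4.90931,1.39779) → (-4.91,1.40)
v6: (-4,2.5) → rotate → (-4.71096,0.23850) → ×s → (-4.85817,0.24595) → (-4.86,0.25)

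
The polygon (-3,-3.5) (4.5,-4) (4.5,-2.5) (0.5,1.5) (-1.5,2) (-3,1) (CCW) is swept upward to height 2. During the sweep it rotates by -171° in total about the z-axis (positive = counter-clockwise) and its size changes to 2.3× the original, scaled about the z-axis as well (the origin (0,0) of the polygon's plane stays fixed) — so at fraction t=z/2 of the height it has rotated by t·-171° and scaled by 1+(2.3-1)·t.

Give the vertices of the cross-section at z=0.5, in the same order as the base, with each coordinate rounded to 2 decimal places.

Cross-section at z=0.5: (-6.07,-0.71) (0.78,-7.94) (2.13,-6.48) (1.84,1.01) (0.34,3.30) (-2.02,3.67)

t = z/height = 0.5/2 = 0.25
s = 1 + (scale-1)·z/height = 1 + (2.3-1)·0.5/2 = 1.325000
θ = twist·z/height = -171°·0.5/2 = -42.7500° = -0.746128 rad
cos θ = 0.734323, sin θ = -0.678801 (intermediates below are computed at full precision and shown rounded to 5 d.p.)
v1: (-3,-3.5) → rotate → (-4.57877,-0.53373) → ×s → (-6.06687,-0.70719) → (-6.07,-0.71)
v2: (4.5,-4) → rotate → (0.58925,-5.99189) → ×s → (0.78075,-7.93926) → (0.78,-7.94)
v3: (4.5,-2.5) → rotate → (1.60745,-4.89041) → ×s → (2.12987,-6.47979) → (2.13,-6.48)
v4: (0.5,1.5) → rotate → (1.38536,0.76208) → ×s → (1.83561,1.00976) → (1.84,1.01)
v5: (-1.5,2) → rotate → (0.25612,2.48685) → ×s → (0.33936,3.29507) → (0.34,3.30)
v6: (-3,1) → rotate → (-1.52417,2.77072) → ×s → (-2.01952,3.67121) → (-2.02,3.67)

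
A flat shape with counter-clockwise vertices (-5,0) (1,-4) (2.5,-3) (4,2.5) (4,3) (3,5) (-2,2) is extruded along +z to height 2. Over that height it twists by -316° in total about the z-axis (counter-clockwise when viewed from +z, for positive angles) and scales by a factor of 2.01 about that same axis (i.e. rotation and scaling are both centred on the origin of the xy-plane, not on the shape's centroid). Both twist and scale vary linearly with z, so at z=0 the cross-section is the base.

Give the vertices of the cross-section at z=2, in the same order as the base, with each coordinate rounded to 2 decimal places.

t = z/height = 2/2 = 1
s = 1 + (scale-1)·z/height = 1 + (2.01-1)·2/2 = 2.010000
θ = twist·z/height = -316°·2/2 = -316.0000° = -5.515240 rad
cos θ = 0.719340, sin θ = 0.694658 (intermediates below are computed at full precision and shown rounded to 5 d.p.)
v1: (-5,0) → rotate → (-3.59670,-3.47329) → ×s → (-7.22936,-6.98132) → (-7.23,-6.98)
v2: (1,-4) → rotate → (3.49797,-2.18270) → ×s → (7.03093,-4.38723) → (7.03,-4.39)
v3: (2.5,-3) → rotate → (3.88232,-0.42137) → ×s → (7.80347,-0.84696) → (7.80,-0.85)
v4: (4,2.5) → rotate → (1.14071,4.57698) → ×s → (2.29283,9.19974) → (2.29,9.20)
v5: (4,3) → rotate → (0.79338,4.93665) → ×s → (1.59470,9.92267) → (1.59,9.92)
v6: (3,5) → rotate → (-1.31527,5.68067) → ×s → (-2.64370,11.41815) → (-2.64,11.42)
v7: (-2,2) → rotate → (-2.82800,0.04936) → ×s → (-5.68427,0.09922) → (-5.68,0.10)

Cross-section at z=2: (-7.23,-6.98) (7.03,-4.39) (7.80,-0.85) (2.29,9.20) (1.59,9.92) (-2.64,11.42) (-5.68,0.10)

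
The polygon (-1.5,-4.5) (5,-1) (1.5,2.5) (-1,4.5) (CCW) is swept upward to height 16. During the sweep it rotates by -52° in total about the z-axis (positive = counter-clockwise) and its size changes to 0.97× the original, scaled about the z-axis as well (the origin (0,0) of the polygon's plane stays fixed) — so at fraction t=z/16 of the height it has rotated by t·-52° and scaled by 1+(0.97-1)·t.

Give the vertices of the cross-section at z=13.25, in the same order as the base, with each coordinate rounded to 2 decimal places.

Cross-section at z=13.25: (-4.06,-2.21) (2.90,-4.04) (2.73,0.78) (2.28,3.87)

t = z/height = 13.25/16 = 0.828125
s = 1 + (scale-1)·z/height = 1 + (0.97-1)·13.25/16 = 0.975156
θ = twist·z/height = -52°·13.25/16 = -43.0625° = -0.751582 rad
cos θ = 0.730609, sin θ = -0.682796 (intermediates below are computed at full precision and shown rounded to 5 d.p.)
v1: (-1.5,-4.5) → rotate → (-4.16849,-2.26355) → ×s → (-4.06493,-2.20731) → (-4.06,-2.21)
v2: (5,-1) → rotate → (2.97025,-4.14459) → ×s → (2.89646,-4.04162) → (2.90,-4.04)
v3: (1.5,2.5) → rotate → (2.80290,0.80233) → ×s → (2.73327,0.78240) → (2.73,0.78)
v4: (-1,4.5) → rotate → (2.34197,3.97054) → ×s → (2.28379,3.87189) → (2.28,3.87)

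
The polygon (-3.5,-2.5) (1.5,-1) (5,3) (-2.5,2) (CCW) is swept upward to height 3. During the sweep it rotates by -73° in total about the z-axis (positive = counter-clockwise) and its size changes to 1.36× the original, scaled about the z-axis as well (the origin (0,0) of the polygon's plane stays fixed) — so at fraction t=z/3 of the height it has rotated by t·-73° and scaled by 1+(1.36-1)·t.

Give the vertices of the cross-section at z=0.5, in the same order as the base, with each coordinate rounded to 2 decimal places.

Cross-section at z=0.5: (-4.19,-1.81) (1.33,-1.37) (5.85,1.99) (-2.14,2.63)

t = z/height = 0.5/3 = 0.166667
s = 1 + (scale-1)·z/height = 1 + (1.36-1)·0.5/3 = 1.060000
θ = twist·z/height = -73°·0.5/3 = -12.1667° = -0.212348 rad
cos θ = 0.977539, sin θ = -0.210756 (intermediates below are computed at full precision and shown rounded to 5 d.p.)
v1: (-3.5,-2.5) → rotate → (-3.94828,-1.70620) → ×s → (-4.18517,-1.80857) → (-4.19,-1.81)
v2: (1.5,-1) → rotate → (1.25555,-1.29367) → ×s → (1.33088,-1.37129) → (1.33,-1.37)
v3: (5,3) → rotate → (5.51996,1.87884) → ×s → (5.85116,1.99157) → (5.85,1.99)
v4: (-2.5,2) → rotate → (-2.02233,2.48197) → ×s → (-2.14367,2.63089) → (-2.14,2.63)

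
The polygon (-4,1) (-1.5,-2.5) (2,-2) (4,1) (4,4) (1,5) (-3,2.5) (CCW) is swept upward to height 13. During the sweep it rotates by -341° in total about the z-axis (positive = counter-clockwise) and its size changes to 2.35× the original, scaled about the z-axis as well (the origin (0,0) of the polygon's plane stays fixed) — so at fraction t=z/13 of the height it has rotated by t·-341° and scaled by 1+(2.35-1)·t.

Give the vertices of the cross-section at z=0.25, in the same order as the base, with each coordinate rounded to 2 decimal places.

t = z/height = 0.25/13 = 0.0192308
s = 1 + (scale-1)·z/height = 1 + (2.35-1)·0.25/13 = 1.025962
θ = twist·z/height = -341°·0.25/13 = -6.5577° = -0.114453 rad
cos θ = 0.993457, sin θ = -0.114204 (intermediates below are computed at full precision and shown rounded to 5 d.p.)
v1: (-4,1) → rotate → (-3.85963,1.45027) → ×s → (-3.95983,1.48792) → (-3.96,1.49)
v2: (-1.5,-2.5) → rotate → (-1.77570,-2.31234) → ×s → (-1.82179,-2.37237) → (-1.82,-2.37)
v3: (2,-2) → rotate → (1.75851,-2.21532) → ×s → (1.80416,-2.27284) → (1.80,-2.27)
v4: (4,1) → rotate → (4.08803,0.53664) → ×s → (4.19416,0.55058) → (4.19,0.55)
v5: (4,4) → rotate → (4.43064,3.51702) → ×s → (4.54567,3.60832) → (4.55,3.61)
v6: (1,5) → rotate → (1.56448,4.85308) → ×s → (1.60509,4.97908) → (1.61,4.98)
v7: (-3,2.5) → rotate → (-2.69486,2.82625) → ×s → (-2.76483,2.89963) → (-2.76,2.90)

Cross-section at z=0.25: (-3.96,1.49) (-1.82,-2.37) (1.80,-2.27) (4.19,0.55) (4.55,3.61) (1.61,4.98) (-2.76,2.90)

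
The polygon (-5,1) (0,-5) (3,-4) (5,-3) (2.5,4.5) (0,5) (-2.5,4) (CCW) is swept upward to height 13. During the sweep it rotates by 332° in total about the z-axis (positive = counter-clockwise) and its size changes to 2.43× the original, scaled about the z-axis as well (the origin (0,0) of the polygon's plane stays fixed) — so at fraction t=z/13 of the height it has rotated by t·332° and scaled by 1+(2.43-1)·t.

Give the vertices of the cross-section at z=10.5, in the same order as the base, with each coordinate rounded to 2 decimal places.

t = z/height = 10.5/13 = 0.807692
s = 1 + (scale-1)·z/height = 1 + (2.43-1)·10.5/13 = 2.155000
θ = twist·z/height = 332°·10.5/13 = 268.1538° = 4.680168 rad
cos θ = -0.032216, sin θ = -0.999481 (intermediates below are computed at full precision and shown rounded to 5 d.p.)
v1: (-5,1) → rotate → (1.16056,4.96519) → ×s → (2.50101,10.69998) → (2.50,10.70)
v2: (0,-5) → rotate → (-4.99740,0.16108) → ×s → (-10.76941,0.34713) → (-10.77,0.35)
v3: (3,-4) → rotate → (-4.09457,-2.86958) → ×s → (-8.82380,-6.18394) → (-8.82,-6.18)
v4: (5,-3) → rotate → (-3.15952,-4.90076) → ×s → (-6.80877,-10.56113) → (-6.81,-10.56)
v5: (2.5,4.5) → rotate → (4.41712,-2.64367) → ×s → (9.51890,-5.69712) → (9.52,-5.70)
v6: (0,5) → rotate → (4.99740,-0.16108) → ×s → (10.76941,-0.34713) → (10.77,-0.35)
v7: (-2.5,4) → rotate → (4.07846,2.36984) → ×s → (8.78909,5.10700) → (8.79,5.11)

Cross-section at z=10.5: (2.50,10.70) (-10.77,0.35) (-8.82,-6.18) (-6.81,-10.56) (9.52,-5.70) (10.77,-0.35) (8.79,5.11)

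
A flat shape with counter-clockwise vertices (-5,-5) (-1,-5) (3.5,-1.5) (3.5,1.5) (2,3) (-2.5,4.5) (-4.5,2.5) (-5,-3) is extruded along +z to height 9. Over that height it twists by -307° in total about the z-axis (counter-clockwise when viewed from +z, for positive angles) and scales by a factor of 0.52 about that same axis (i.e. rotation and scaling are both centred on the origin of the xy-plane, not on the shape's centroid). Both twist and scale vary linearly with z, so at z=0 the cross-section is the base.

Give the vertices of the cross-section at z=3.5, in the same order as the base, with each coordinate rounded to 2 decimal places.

Cross-section at z=3.5: (-1.55,5.54) (-3.14,2.70) (-2.46,-1.88) (-0.33,-3.08) (1.33,-2.61) (4.19,-0.02) (3.57,2.19) (-0.13,4.74)

t = z/height = 3.5/9 = 0.388889
s = 1 + (scale-1)·z/height = 1 + (0.52-1)·3.5/9 = 0.813333
θ = twist·z/height = -307°·3.5/9 = -119.3889° = -2.083729 rad
cos θ = -0.490735, sin θ = -0.871309 (intermediates below are computed at full precision and shown rounded to 5 d.p.)
v1: (-5,-5) → rotate → (-1.90287,6.81022) → ×s → (-1.54767,5.53898) → (-1.55,5.54)
v2: (-1,-5) → rotate → (-3.86581,3.32498) → ×s → (-3.14419,2.70432) → (-3.14,2.70)
v3: (3.5,-1.5) → rotate → (-3.02454,-2.31348) → ×s → (-2.45996,-1.88163) → (-2.46,-1.88)
v4: (3.5,1.5) → rotate → (-0.41061,-3.78568) → ×s → (-0.33396,-3.07902) → (-0.33,-3.08)
v5: (2,3) → rotate → (1.63246,-3.21482) → ×s → (1.32773,-2.61472) → (1.33,-2.61)
v6: (-2.5,4.5) → rotate → (5.14773,-0.03003) → ×s → (4.18682,-0.02443) → (4.19,-0.02)
v7: (-4.5,2.5) → rotate → (4.38658,2.69405) → ×s → (3.56775,2.19116) → (3.57,2.19)
v8: (-5,-3) → rotate → (-0.16025,5.82875) → ×s → (-0.13034,4.74072) → (-0.13,4.74)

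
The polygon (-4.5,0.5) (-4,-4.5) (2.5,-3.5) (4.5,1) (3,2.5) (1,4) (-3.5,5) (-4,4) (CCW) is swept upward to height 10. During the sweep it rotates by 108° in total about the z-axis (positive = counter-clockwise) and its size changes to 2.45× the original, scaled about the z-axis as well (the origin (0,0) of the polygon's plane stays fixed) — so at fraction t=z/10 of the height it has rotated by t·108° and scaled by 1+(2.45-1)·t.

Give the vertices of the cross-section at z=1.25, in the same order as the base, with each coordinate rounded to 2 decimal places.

t = z/height = 1.25/10 = 0.125
s = 1 + (scale-1)·z/height = 1 + (2.45-1)·1.25/10 = 1.181250
θ = twist·z/height = 108°·1.25/10 = 13.5000° = 0.235619 rad
cos θ = 0.972370, sin θ = 0.233445 (intermediates below are computed at full precision and shown rounded to 5 d.p.)
v1: (-4.5,0.5) → rotate → (-4.49239,-0.56432) → ×s → (-5.30663,-0.66660) → (-5.31,-0.67)
v2: (-4,-4.5) → rotate → (-2.83898,-5.30945) → ×s → (-3.35354,-6.27178) → (-3.35,-6.27)
v3: (2.5,-3.5) → rotate → (3.24798,-2.81968) → ×s → (3.83668,-3.33075) → (3.84,-3.33)
v4: (4.5,1) → rotate → (4.14222,2.02287) → ×s → (4.89300,2.38952) → (4.89,2.39)
v5: (3,2.5) → rotate → (2.33350,3.13126) → ×s → (2.75644,3.69880) → (2.76,3.70)
v6: (1,4) → rotate → (0.03859,4.12293) → ×s → (0.04558,4.87021) → (0.05,4.87)
v7: (-3.5,5) → rotate → (-4.57052,4.04479) → ×s → (-5.39893,4.77791) → (-5.40,4.78)
v8: (-4,4) → rotate → (-4.82326,2.95570) → ×s → (-5.69748,3.49142) → (-5.70,3.49)

Cross-section at z=1.25: (-5.31,-0.67) (-3.35,-6.27) (3.84,-3.33) (4.89,2.39) (2.76,3.70) (0.05,4.87) (-5.40,4.78) (-5.70,3.49)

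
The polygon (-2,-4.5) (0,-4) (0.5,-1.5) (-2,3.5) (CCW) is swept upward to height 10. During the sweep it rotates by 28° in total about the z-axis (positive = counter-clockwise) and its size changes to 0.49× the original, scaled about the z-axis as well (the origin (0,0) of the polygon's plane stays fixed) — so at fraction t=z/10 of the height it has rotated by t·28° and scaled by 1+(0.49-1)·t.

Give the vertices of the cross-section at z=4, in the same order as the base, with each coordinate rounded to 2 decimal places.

Cross-section at z=4: (-0.87,-3.82) (0.62,-3.12) (0.62,-1.09) (-2.10,2.42)

t = z/height = 4/10 = 0.4
s = 1 + (scale-1)·z/height = 1 + (0.49-1)·4/10 = 0.796000
θ = twist·z/height = 28°·4/10 = 11.2000° = 0.195477 rad
cos θ = 0.980955, sin θ = 0.194234 (intermediates below are computed at full precision and shown rounded to 5 d.p.)
v1: (-2,-4.5) → rotate → (-1.08786,-4.80277) → ×s → (-0.86593,-3.82300) → (-0.87,-3.82)
v2: (0,-4) → rotate → (0.77694,-3.92382) → ×s → (0.61844,-3.12336) → (0.62,-3.12)
v3: (0.5,-1.5) → rotate → (0.78183,-1.37432) → ×s → (0.62234,-1.09396) → (0.62,-1.09)
v4: (-2,3.5) → rotate → (-2.64173,3.04487) → ×s → (-2.10282,2.42372) → (-2.10,2.42)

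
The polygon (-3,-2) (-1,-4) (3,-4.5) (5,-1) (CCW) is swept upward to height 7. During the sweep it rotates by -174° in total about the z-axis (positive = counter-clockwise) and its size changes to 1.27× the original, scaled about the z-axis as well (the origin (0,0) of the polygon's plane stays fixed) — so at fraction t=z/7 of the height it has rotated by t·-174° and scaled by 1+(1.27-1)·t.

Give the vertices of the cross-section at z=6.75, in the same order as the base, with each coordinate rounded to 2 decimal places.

t = z/height = 6.75/7 = 0.964286
s = 1 + (scale-1)·z/height = 1 + (1.27-1)·6.75/7 = 1.260357
θ = twist·z/height = -174°·6.75/7 = -167.7857° = -2.928413 rad
cos θ = -0.977363, sin θ = -0.211568 (intermediates below are computed at full precision and shown rounded to 5 d.p.)
v1: (-3,-2) → rotate → (2.50895,2.58943) → ×s → (3.16218,3.26361) → (3.16,3.26)
v2: (-1,-4) → rotate → (0.13109,4.12102) → ×s → (0.16522,5.19396) → (0.17,5.19)
v3: (3,-4.5) → rotate → (-3.88415,3.76343) → ×s → (-4.89541,4.74326) → (-4.90,4.74)
v4: (5,-1) → rotate → (-5.09838,-0.08048) → ×s → (-6.42579,-0.10143) → (-6.43,-0.10)

Cross-section at z=6.75: (3.16,3.26) (0.17,5.19) (-4.90,4.74) (-6.43,-0.10)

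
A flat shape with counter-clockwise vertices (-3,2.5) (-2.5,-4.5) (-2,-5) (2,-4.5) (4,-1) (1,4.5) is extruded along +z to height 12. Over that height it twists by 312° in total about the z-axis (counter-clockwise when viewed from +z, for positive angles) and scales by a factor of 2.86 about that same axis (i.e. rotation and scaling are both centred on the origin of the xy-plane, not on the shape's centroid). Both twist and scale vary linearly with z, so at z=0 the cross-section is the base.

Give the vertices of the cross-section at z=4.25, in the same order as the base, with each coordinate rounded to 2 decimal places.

t = z/height = 4.25/12 = 0.354167
s = 1 + (scale-1)·z/height = 1 + (2.86-1)·4.25/12 = 1.658750
θ = twist·z/height = 312°·4.25/12 = 110.5000° = 1.928589 rad
cos θ = -0.350207, sin θ = 0.936672 (intermediates below are computed at full precision and shown rounded to 5 d.p.)
v1: (-3,2.5) → rotate → (-1.29106,-3.68554) → ×s → (-2.14154,-6.11338) → (-2.14,-6.11)
v2: (-2.5,-4.5) → rotate → (5.09054,-0.76575) → ×s → (8.44394,-1.27018) → (8.44,-1.27)
v3: (-2,-5) → rotate → (5.38378,-0.12231) → ×s → (8.93034,-0.20288) → (8.93,-0.20)
v4: (2,-4.5) → rotate → (3.51461,3.44928) → ×s → (5.82986,5.72149) → (5.83,5.72)
v5: (4,-1) → rotate → (-0.46416,4.09690) → ×s → (-0.76992,6.79573) → (-0.77,6.80)
v6: (1,4.5) → rotate → (-4.56523,-0.63926) → ×s → (-7.57258,-1.06037) → (-7.57,-1.06)

Cross-section at z=4.25: (-2.14,-6.11) (8.44,-1.27) (8.93,-0.20) (5.83,5.72) (-0.77,6.80) (-7.57,-1.06)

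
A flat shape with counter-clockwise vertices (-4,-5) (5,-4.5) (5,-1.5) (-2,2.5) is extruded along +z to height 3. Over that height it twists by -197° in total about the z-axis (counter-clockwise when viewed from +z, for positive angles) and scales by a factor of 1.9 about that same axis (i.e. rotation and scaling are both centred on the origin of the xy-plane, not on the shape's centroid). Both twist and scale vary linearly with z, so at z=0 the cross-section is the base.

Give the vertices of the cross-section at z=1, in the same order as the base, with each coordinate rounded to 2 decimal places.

t = z/height = 1/3 = 0.333333
s = 1 + (scale-1)·z/height = 1 + (1.9-1)·1/3 = 1.300000
θ = twist·z/height = -197°·1/3 = -65.6667° = -1.146100 rad
cos θ = 0.412045, sin θ = -0.911164 (intermediates below are computed at full precision and shown rounded to 5 d.p.)
v1: (-4,-5) → rotate → (-6.20400,1.58443) → ×s → (-8.06520,2.05976) → (-8.07,2.06)
v2: (5,-4.5) → rotate → (-2.04001,-6.41002) → ×s → (-2.65202,-8.33302) → (-2.65,-8.33)
v3: (5,-1.5) → rotate → (0.69348,-5.17389) → ×s → (0.90152,-6.72605) → (0.90,-6.73)
v4: (-2,2.5) → rotate → (1.45382,2.85244) → ×s → (1.88997,3.70817) → (1.89,3.71)

Cross-section at z=1: (-8.07,2.06) (-2.65,-8.33) (0.90,-6.73) (1.89,3.71)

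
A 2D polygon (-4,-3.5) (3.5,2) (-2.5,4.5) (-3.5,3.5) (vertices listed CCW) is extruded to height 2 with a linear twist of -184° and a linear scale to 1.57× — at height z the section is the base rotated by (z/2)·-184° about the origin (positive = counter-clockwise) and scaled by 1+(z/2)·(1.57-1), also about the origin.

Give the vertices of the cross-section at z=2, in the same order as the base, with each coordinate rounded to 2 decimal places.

t = z/height = 2/2 = 1
s = 1 + (scale-1)·z/height = 1 + (1.57-1)·2/2 = 1.570000
θ = twist·z/height = -184°·2/2 = -184.0000° = -3.211406 rad
cos θ = -0.997564, sin θ = 0.069756 (intermediates below are computed at full precision and shown rounded to 5 d.p.)
v1: (-4,-3.5) → rotate → (4.23440,3.21245) → ×s → (6.64801,5.04354) → (6.65,5.04)
v2: (3.5,2) → rotate → (-3.63099,-1.75098) → ×s → (-5.70065,-2.74904) → (-5.70,-2.75)
v3: (-2.5,4.5) → rotate → (2.18001,-4.66343) → ×s → (3.42261,-7.32158) → (3.42,-7.32)
v4: (-3.5,3.5) → rotate → (3.24733,-3.73562) → ×s → (5.09830,-5.86493) → (5.10,-5.86)

Cross-section at z=2: (6.65,5.04) (-5.70,-2.75) (3.42,-7.32) (5.10,-5.86)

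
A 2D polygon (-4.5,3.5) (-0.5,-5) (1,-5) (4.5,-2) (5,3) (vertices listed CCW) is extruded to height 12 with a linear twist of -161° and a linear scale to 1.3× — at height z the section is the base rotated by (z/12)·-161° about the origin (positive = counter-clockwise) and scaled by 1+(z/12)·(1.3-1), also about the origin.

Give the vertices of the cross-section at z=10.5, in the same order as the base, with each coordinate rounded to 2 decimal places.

Cross-section at z=10.5: (7.20,0.16) (-3.49,5.30) (-4.96,4.10) (-6.00,-1.63) (-2.51,-6.92)

t = z/height = 10.5/12 = 0.875
s = 1 + (scale-1)·z/height = 1 + (1.3-1)·10.5/12 = 1.262500
θ = twist·z/height = -161°·10.5/12 = -140.8750° = -2.458733 rad
cos θ = -0.775771, sin θ = -0.631014 (intermediates below are computed at full precision and shown rounded to 5 d.p.)
v1: (-4.5,3.5) → rotate → (5.69952,0.12437) → ×s → (7.19564,0.15701) → (7.20,0.16)
v2: (-0.5,-5) → rotate → (-2.76719,4.19436) → ×s → (-3.49357,5.29538) → (-3.49,5.30)
v3: (1,-5) → rotate → (-3.93084,3.24784) → ×s → (-4.96269,4.10040) → (-4.96,4.10)
v4: (4.5,-2) → rotate → (-4.75300,-1.28802) → ×s → (-6.00066,-1.62613) → (-6.00,-1.63)
v5: (5,3) → rotate → (-1.98581,-5.48239) → ×s → (-2.50709,-6.92151) → (-2.51,-6.92)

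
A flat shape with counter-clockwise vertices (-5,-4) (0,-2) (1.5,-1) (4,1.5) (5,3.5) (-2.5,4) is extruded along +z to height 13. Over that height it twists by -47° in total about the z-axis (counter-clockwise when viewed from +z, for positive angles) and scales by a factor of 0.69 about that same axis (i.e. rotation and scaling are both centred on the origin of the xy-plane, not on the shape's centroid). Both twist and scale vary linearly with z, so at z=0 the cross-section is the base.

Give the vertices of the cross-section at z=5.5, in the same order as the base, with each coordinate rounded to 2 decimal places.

Cross-section at z=5.5: (-5.27,-1.79) (-0.59,-1.63) (0.93,-1.26) (3.71,0.04) (5.12,1.38) (-0.86,4.01)

t = z/height = 5.5/13 = 0.423077
s = 1 + (scale-1)·z/height = 1 + (0.69-1)·5.5/13 = 0.868846
θ = twist·z/height = -47°·5.5/13 = -19.8846° = -0.347052 rad
cos θ = 0.940379, sin θ = -0.340127 (intermediates below are computed at full precision and shown rounded to 5 d.p.)
v1: (-5,-4) → rotate → (-6.06241,-2.06088) → ×s → (-5.26730,-1.79059) → (-5.27,-1.79)
v2: (0,-2) → rotate → (-0.68025,-1.88076) → ×s → (-0.59104,-1.63409) → (-0.59,-1.63)
v3: (1.5,-1) → rotate → (1.07044,-1.45057) → ×s → (0.93005,-1.26032) → (0.93,-1.26)
v4: (4,1.5) → rotate → (4.27171,0.05006) → ×s → (3.71146,0.04350) → (3.71,0.04)
v5: (5,3.5) → rotate → (5.89234,1.59069) → ×s → (5.11954,1.38207) → (5.12,1.38)
v6: (-2.5,4) → rotate → (-0.99044,4.61184) → ×s → (-0.86054,4.00698) → (-0.86,4.01)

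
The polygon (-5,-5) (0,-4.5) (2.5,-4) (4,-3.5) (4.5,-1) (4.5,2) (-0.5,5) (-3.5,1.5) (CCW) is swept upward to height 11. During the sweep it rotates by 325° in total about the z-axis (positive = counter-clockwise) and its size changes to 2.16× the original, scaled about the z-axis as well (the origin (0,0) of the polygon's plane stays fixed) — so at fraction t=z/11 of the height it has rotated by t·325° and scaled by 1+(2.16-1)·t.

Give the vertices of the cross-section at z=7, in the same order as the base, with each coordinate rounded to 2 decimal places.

t = z/height = 7/11 = 0.636364
s = 1 + (scale-1)·z/height = 1 + (2.16-1)·7/11 = 1.738182
θ = twist·z/height = 325°·7/11 = 206.8182° = 3.609658 rad
cos θ = -0.892443, sin θ = -0.451161 (intermediates below are computed at full precision and shown rounded to 5 d.p.)
v1: (-5,-5) → rotate → (2.20641,6.71802) → ×s → (3.83514,11.67714) → (3.84,11.68)
v2: (0,-4.5) → rotate → (-2.03022,4.01599) → ×s → (-3.52890,6.98052) → (-3.53,6.98)
v3: (2.5,-4) → rotate → (-4.03575,2.44187) → ×s → (-7.01487,4.24441) → (-7.01,4.24)
v4: (4,-3.5) → rotate → (-5.14883,1.31891) → ×s → (-8.94961,2.29250) → (-8.95,2.29)
v5: (4.5,-1) → rotate → (-4.46715,-1.13778) → ×s → (-7.76472,-1.97767) → (-7.76,-1.98)
v6: (4.5,2) → rotate → (-3.11367,-3.81511) → ×s → (-5.41213,-6.63135) → (-5.41,-6.63)
v7: (-0.5,5) → rotate → (2.70203,-4.23663) → ×s → (4.69661,-7.36404) → (4.70,-7.36)
v8: (-3.5,1.5) → rotate → (3.80029,0.24040) → ×s → (6.60560,0.41786) → (6.61,0.42)

Cross-section at z=7: (3.84,11.68) (-3.53,6.98) (-7.01,4.24) (-8.95,2.29) (-7.76,-1.98) (-5.41,-6.63) (4.70,-7.36) (6.61,0.42)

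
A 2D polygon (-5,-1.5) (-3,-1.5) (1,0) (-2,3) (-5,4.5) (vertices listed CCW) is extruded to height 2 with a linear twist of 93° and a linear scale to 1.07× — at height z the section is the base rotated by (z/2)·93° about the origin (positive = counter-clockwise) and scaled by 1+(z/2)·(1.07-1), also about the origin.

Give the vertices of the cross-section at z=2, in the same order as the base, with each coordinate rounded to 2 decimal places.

t = z/height = 2/2 = 1
s = 1 + (scale-1)·z/height = 1 + (1.07-1)·2/2 = 1.070000
θ = twist·z/height = 93°·2/2 = 93.0000° = 1.623156 rad
cos θ = -0.052336, sin θ = 0.998630 (intermediates below are computed at full precision and shown rounded to 5 d.p.)
v1: (-5,-1.5) → rotate → (1.75962,-4.91464) → ×s → (1.88280,-5.25867) → (1.88,-5.26)
v2: (-3,-1.5) → rotate → (1.65495,-2.91738) → ×s → (1.77080,-3.12160) → (1.77,-3.12)
v3: (1,0) → rotate → (-0.05234,0.99863) → ×s → (-0.05600,1.06853) → (-0.06,1.07)
v4: (-2,3) → rotate → (-2.89122,-2.15427) → ×s → (-3.09360,-2.30507) → (-3.09,-2.31)
v5: (-5,4.5) → rotate → (-4.23215,-5.22866) → ×s → (-4.52840,-5.59467) → (-4.53,-5.59)

Cross-section at z=2: (1.88,-5.26) (1.77,-3.12) (-0.06,1.07) (-3.09,-2.31) (-4.53,-5.59)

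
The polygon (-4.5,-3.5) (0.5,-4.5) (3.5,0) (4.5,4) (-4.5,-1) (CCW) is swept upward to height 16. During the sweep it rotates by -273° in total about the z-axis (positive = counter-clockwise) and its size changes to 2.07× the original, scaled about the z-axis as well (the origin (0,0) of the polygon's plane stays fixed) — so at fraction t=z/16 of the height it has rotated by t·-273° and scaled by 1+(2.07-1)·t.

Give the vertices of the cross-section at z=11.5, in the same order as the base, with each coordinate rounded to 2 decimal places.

t = z/height = 11.5/16 = 0.71875
s = 1 + (scale-1)·z/height = 1 + (2.07-1)·11.5/16 = 1.769063
θ = twist·z/height = -273°·11.5/16 = -196.2188° = -3.424663 rad
cos θ = -0.960202, sin θ = 0.279305 (intermediates below are computed at full precision and shown rounded to 5 d.p.)
v1: (-4.5,-3.5) → rotate → (5.29848,2.10383) → ×s → (9.37334,3.72181) → (9.37,3.72)
v2: (0.5,-4.5) → rotate → (0.77677,4.46056) → ×s → (1.37416,7.89102) → (1.37,7.89)
v3: (3.5,0) → rotate → (-3.36071,0.97757) → ×s → (-5.94530,1.72938) → (-5.95,1.73)
v4: (4.5,4) → rotate → (-5.43813,-2.58394) → ×s → (-9.62040,-4.57114) → (-9.62,-4.57)
v5: (-4.5,-1) → rotate → (4.60022,-0.29667) → ×s → (8.13807,-0.52483) → (8.14,-0.52)

Cross-section at z=11.5: (9.37,3.72) (1.37,7.89) (-5.95,1.73) (-9.62,-4.57) (8.14,-0.52)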